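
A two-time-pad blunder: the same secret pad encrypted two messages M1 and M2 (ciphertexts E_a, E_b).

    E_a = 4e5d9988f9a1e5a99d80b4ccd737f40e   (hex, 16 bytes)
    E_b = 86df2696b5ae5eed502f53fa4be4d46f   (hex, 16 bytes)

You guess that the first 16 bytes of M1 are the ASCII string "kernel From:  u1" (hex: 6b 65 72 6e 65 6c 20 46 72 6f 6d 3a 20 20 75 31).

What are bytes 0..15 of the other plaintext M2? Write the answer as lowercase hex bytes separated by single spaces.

a3 e7 cd 70 29 63 9b 02 bf c0 8a 0c bc f3 55 50

First, E_a ⊕ E_b = (M1 ⊕ K) ⊕ (M2 ⊕ K) = M1 ⊕ M2, so the key drops out. Then M2 = (M1 ⊕ M2) ⊕ M1 over the first 16 bytes.
byte 0: (4e xor 86) xor 6b = c8 xor 6b = a3
byte 1: (5d xor df) xor 65 = 82 xor 65 = e7
byte 2: (99 xor 26) xor 72 = bf xor 72 = cd
byte 3: (88 xor 96) xor 6e = 1e xor 6e = 70
byte 4: (f9 xor b5) xor 65 = 4c xor 65 = 29
byte 5: (a1 xor ae) xor 6c = 0f xor 6c = 63
byte 6: (e5 xor 5e) xor 20 = bb xor 20 = 9b
byte 7: (a9 xor ed) xor 46 = 44 xor 46 = 02
byte 8: (9d xor 50) xor 72 = cd xor 72 = bf
byte 9: (80 xor 2f) xor 6f = af xor 6f = c0
byte 10: (b4 xor 53) xor 6d = e7 xor 6d = 8a
byte 11: (cc xor fa) xor 3a = 36 xor 3a = 0c
byte 12: (d7 xor 4b) xor 20 = 9c xor 20 = bc
byte 13: (37 xor e4) xor 20 = d3 xor 20 = f3
byte 14: (f4 xor d4) xor 75 = 20 xor 75 = 55
byte 15: (0e xor 6f) xor 31 = 61 xor 31 = 50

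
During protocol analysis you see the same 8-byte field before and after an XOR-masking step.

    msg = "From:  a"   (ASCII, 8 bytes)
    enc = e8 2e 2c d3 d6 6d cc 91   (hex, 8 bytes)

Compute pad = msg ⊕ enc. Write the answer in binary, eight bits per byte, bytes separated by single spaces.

10101110 01011100 01000011 10111110 11101100 01001101 11101100 11110000

Since enc = msg ⊕ pad, XORing both sides with msg gives pad = msg ⊕ enc.
46 ⊕ e8 = ae
72 ⊕ 2e = 5c
6f ⊕ 2c = 43
6d ⊕ d3 = be
3a ⊕ d6 = ec
20 ⊕ 6d = 4d
20 ⊕ cc = ec
61 ⊕ 91 = f0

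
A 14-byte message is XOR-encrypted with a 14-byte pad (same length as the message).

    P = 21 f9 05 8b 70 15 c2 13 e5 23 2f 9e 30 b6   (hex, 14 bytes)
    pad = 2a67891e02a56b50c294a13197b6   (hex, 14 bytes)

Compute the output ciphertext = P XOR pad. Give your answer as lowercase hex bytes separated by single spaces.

byte 0: 21 ⊕ 2a = 0b
byte 1: f9 ⊕ 67 = 9e
byte 2: 05 ⊕ 89 = 8c
byte 3: 8b ⊕ 1e = 95
byte 4: 70 ⊕ 02 = 72
byte 5: 15 ⊕ a5 = b0
byte 6: c2 ⊕ 6b = a9
byte 7: 13 ⊕ 50 = 43
byte 8: e5 ⊕ c2 = 27
byte 9: 23 ⊕ 94 = b7
byte 10: 2f ⊕ a1 = 8e
byte 11: 9e ⊕ 31 = af
byte 12: 30 ⊕ 97 = a7
byte 13: b6 ⊕ b6 = 00

0b 9e 8c 95 72 b0 a9 43 27 b7 8e af a7 00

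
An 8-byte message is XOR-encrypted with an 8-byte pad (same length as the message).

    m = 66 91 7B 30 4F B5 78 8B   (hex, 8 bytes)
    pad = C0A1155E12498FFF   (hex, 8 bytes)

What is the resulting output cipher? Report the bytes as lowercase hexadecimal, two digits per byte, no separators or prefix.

66 ^ c0 = a6
91 ^ a1 = 30
7b ^ 15 = 6e
30 ^ 5e = 6e
4f ^ 12 = 5d
b5 ^ 49 = fc
78 ^ 8f = f7
8b ^ ff = 74

a6306e6e5dfcf774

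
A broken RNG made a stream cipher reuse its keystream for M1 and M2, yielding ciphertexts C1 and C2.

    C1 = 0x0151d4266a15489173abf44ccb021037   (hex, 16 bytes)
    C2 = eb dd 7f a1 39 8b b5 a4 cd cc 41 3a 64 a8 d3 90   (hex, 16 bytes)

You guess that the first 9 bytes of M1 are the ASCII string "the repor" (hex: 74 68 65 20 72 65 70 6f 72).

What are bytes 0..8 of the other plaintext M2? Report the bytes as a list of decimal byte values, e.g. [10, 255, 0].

First, C1 ⊕ C2 = (M1 ⊕ K) ⊕ (M2 ⊕ K) = M1 ⊕ M2, so the key drops out. Then M2 = (M1 ⊕ M2) ⊕ M1 over the first 9 bytes.
byte 0: (01 XOR eb) XOR 74 = ea XOR 74 = 9e
byte 1: (51 XOR dd) XOR 68 = 8c XOR 68 = e4
byte 2: (d4 XOR 7f) XOR 65 = ab XOR 65 = ce
byte 3: (26 XOR a1) XOR 20 = 87 XOR 20 = a7
byte 4: (6a XOR 39) XOR 72 = 53 XOR 72 = 21
byte 5: (15 XOR 8b) XOR 65 = 9e XOR 65 = fb
byte 6: (48 XOR b5) XOR 70 = fd XOR 70 = 8d
byte 7: (91 XOR a4) XOR 6f = 35 XOR 6f = 5a
byte 8: (73 XOR cd) XOR 72 = be XOR 72 = cc

[158, 228, 206, 167, 33, 251, 141, 90, 204]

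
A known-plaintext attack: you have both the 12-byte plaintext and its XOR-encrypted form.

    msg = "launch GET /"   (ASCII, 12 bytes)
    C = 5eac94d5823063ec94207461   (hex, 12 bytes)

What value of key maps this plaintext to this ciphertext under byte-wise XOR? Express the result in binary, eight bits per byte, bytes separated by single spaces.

00110010 11001101 11100001 10111011 11100001 01011000 01000011 10101011 11010001 01110100 01010100 01001110

Since C = msg ⊕ key, XORing both sides with msg gives key = msg ⊕ C.
6c xor 5e = 32
61 xor ac = cd
75 xor 94 = e1
6e xor d5 = bb
63 xor 82 = e1
68 xor 30 = 58
20 xor 63 = 43
47 xor ec = ab
45 xor 94 = d1
54 xor 20 = 74
20 xor 74 = 54
2f xor 61 = 4e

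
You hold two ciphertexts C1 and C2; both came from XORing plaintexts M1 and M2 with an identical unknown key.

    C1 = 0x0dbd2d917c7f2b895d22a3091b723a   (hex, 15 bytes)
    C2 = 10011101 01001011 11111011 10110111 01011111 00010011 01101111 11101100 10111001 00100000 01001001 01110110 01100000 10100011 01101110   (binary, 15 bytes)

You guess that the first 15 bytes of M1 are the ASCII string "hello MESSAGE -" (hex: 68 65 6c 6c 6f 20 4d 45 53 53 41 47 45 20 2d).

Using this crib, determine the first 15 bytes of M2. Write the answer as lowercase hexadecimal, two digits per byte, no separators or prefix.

f893ba4a4c4c0920b751ab383ef179

First, C1 ⊕ C2 = (M1 ⊕ K) ⊕ (M2 ⊕ K) = M1 ⊕ M2, so the key drops out. Then M2 = (M1 ⊕ M2) ⊕ M1 over the first 15 bytes.
byte 0: (0d xor 9d) xor 68 = 90 xor 68 = f8
byte 1: (bd xor 4b) xor 65 = f6 xor 65 = 93
byte 2: (2d xor fb) xor 6c = d6 xor 6c = ba
byte 3: (91 xor b7) xor 6c = 26 xor 6c = 4a
byte 4: (7c xor 5f) xor 6f = 23 xor 6f = 4c
byte 5: (7f xor 13) xor 20 = 6c xor 20 = 4c
byte 6: (2b xor 6f) xor 4d = 44 xor 4d = 09
byte 7: (89 xor ec) xor 45 = 65 xor 45 = 20
byte 8: (5d xor b9) xor 53 = e4 xor 53 = b7
byte 9: (22 xor 20) xor 53 = 02 xor 53 = 51
byte 10: (a3 xor 49) xor 41 = ea xor 41 = ab
byte 11: (09 xor 76) xor 47 = 7f xor 47 = 38
byte 12: (1b xor 60) xor 45 = 7b xor 45 = 3e
byte 13: (72 xor a3) xor 20 = d1 xor 20 = f1
byte 14: (3a xor 6e) xor 2d = 54 xor 2d = 79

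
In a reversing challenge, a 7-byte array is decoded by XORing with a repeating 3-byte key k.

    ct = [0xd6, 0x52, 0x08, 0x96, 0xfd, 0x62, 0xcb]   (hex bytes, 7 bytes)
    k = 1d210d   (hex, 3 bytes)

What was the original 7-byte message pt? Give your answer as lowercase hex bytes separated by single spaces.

cb 73 05 8b dc 6f d6

The 3-byte key repeats, so the effective keystream is 1d 21 0d 1d 21 0d 1d.
byte 0: d6 xor 1d = cb
byte 1: 52 xor 21 = 73
byte 2: 08 xor 0d = 05
byte 3: 96 xor 1d = 8b
byte 4: fd xor 21 = dc
byte 5: 62 xor 0d = 6f
byte 6: cb xor 1d = d6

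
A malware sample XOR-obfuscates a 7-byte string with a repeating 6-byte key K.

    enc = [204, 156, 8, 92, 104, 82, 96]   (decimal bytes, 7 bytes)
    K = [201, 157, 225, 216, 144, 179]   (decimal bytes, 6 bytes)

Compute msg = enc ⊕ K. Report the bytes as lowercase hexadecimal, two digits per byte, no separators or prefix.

0501e984f8e1a9

The 6-byte key repeats, so the effective keystream is c9 9d e1 d8 90 b3 c9.
byte 0: 11001100 XOR 11001001 = 00000101
byte 1: 10011100 XOR 10011101 = 00000001
byte 2: 00001000 XOR 11100001 = 11101001
byte 3: 01011100 XOR 11011000 = 10000100
byte 4: 01101000 XOR 10010000 = 11111000
byte 5: 01010010 XOR 10110011 = 11100001
byte 6: 01100000 XOR 11001001 = 10101001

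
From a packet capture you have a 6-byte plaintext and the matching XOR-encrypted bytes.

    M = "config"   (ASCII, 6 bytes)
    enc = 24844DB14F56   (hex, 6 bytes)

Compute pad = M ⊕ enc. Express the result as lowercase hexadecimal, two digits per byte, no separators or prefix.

47eb23d72631

Since enc = M ⊕ pad, XORing both sides with M gives pad = M ⊕ enc.
63 xor 24 = 47
6f xor 84 = eb
6e xor 4d = 23
66 xor b1 = d7
69 xor 4f = 26
67 xor 56 = 31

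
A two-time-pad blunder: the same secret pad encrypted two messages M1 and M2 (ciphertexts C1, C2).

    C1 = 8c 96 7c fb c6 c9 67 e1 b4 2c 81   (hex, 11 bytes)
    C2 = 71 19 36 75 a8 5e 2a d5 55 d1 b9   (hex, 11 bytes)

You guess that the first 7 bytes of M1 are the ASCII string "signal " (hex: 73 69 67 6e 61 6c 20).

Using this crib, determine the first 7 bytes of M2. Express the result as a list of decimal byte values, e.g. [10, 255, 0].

First, C1 ⊕ C2 = (M1 ⊕ K) ⊕ (M2 ⊕ K) = M1 ⊕ M2, so the key drops out. Then M2 = (M1 ⊕ M2) ⊕ M1 over the first 7 bytes.
byte 0: (8c xor 71) xor 73 = fd xor 73 = 8e
byte 1: (96 xor 19) xor 69 = 8f xor 69 = e6
byte 2: (7c xor 36) xor 67 = 4a xor 67 = 2d
byte 3: (fb xor 75) xor 6e = 8e xor 6e = e0
byte 4: (c6 xor a8) xor 61 = 6e xor 61 = 0f
byte 5: (c9 xor 5e) xor 6c = 97 xor 6c = fb
byte 6: (67 xor 2a) xor 20 = 4d xor 20 = 6d

[142, 230, 45, 224, 15, 251, 109]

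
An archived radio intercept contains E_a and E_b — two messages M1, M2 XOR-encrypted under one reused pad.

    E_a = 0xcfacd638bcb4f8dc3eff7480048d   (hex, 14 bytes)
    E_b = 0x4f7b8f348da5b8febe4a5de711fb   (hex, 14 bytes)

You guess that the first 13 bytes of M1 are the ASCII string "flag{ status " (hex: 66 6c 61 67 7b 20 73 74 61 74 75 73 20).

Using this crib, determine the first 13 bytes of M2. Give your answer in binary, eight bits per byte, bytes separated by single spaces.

First, E_a ⊕ E_b = (M1 ⊕ K) ⊕ (M2 ⊕ K) = M1 ⊕ M2, so the key drops out. Then M2 = (M1 ⊕ M2) ⊕ M1 over the first 13 bytes.
byte 0: (cf xor 4f) xor 66 = 80 xor 66 = e6
byte 1: (ac xor 7b) xor 6c = d7 xor 6c = bb
byte 2: (d6 xor 8f) xor 61 = 59 xor 61 = 38
byte 3: (38 xor 34) xor 67 = 0c xor 67 = 6b
byte 4: (bc xor 8d) xor 7b = 31 xor 7b = 4a
byte 5: (b4 xor a5) xor 20 = 11 xor 20 = 31
byte 6: (f8 xor b8) xor 73 = 40 xor 73 = 33
byte 7: (dc xor fe) xor 74 = 22 xor 74 = 56
byte 8: (3e xor be) xor 61 = 80 xor 61 = e1
byte 9: (ff xor 4a) xor 74 = b5 xor 74 = c1
byte 10: (74 xor 5d) xor 75 = 29 xor 75 = 5c
byte 11: (80 xor e7) xor 73 = 67 xor 73 = 14
byte 12: (04 xor 11) xor 20 = 15 xor 20 = 35

11100110 10111011 00111000 01101011 01001010 00110001 00110011 01010110 11100001 11000001 01011100 00010100 00110101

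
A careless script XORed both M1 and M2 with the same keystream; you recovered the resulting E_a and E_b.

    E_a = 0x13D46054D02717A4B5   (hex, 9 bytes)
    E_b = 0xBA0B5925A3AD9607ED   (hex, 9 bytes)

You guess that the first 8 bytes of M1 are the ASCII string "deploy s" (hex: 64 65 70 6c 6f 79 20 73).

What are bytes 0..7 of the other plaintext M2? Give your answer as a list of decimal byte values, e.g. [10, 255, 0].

[205, 186, 73, 29, 28, 243, 161, 208]

First, E_a ⊕ E_b = (M1 ⊕ K) ⊕ (M2 ⊕ K) = M1 ⊕ M2, so the key drops out. Then M2 = (M1 ⊕ M2) ⊕ M1 over the first 8 bytes.
byte 0: (13 XOR ba) XOR 64 = a9 XOR 64 = cd
byte 1: (d4 XOR 0b) XOR 65 = df XOR 65 = ba
byte 2: (60 XOR 59) XOR 70 = 39 XOR 70 = 49
byte 3: (54 XOR 25) XOR 6c = 71 XOR 6c = 1d
byte 4: (d0 XOR a3) XOR 6f = 73 XOR 6f = 1c
byte 5: (27 XOR ad) XOR 79 = 8a XOR 79 = f3
byte 6: (17 XOR 96) XOR 20 = 81 XOR 20 = a1
byte 7: (a4 XOR 07) XOR 73 = a3 XOR 73 = d0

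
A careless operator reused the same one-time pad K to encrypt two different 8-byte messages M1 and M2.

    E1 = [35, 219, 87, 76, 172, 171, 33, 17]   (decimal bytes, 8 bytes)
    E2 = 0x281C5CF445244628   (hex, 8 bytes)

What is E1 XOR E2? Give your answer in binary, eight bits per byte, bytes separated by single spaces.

00001011 11000111 00001011 10111000 11101001 10001111 01100111 00111001

E1 ⊕ E2 = (M1 ⊕ K) ⊕ (M2 ⊕ K) = M1 ⊕ M2 — the shared key cancels under XOR.
byte 0: 23 xor 28 = 0b
byte 1: db xor 1c = c7
byte 2: 57 xor 5c = 0b
byte 3: 4c xor f4 = b8
byte 4: ac xor 45 = e9
byte 5: ab xor 24 = 8f
byte 6: 21 xor 46 = 67
byte 7: 11 xor 28 = 39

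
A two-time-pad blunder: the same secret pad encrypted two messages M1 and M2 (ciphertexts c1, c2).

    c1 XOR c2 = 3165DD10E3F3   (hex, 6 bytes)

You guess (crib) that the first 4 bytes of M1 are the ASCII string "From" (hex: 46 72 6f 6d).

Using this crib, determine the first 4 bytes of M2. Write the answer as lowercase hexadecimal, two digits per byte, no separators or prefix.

Since c1 ⊕ c2 = M1 ⊕ M2, XORing with the guessed M1 bytes yields the corresponding M2 bytes: M2 = (c1 ⊕ c2) ⊕ M1.
byte 0:  49 ⊕  70 = 119
byte 1: 101 ⊕ 114 =  23
byte 2: 221 ⊕ 111 = 178
byte 3:  16 ⊕ 109 = 125

7717b27d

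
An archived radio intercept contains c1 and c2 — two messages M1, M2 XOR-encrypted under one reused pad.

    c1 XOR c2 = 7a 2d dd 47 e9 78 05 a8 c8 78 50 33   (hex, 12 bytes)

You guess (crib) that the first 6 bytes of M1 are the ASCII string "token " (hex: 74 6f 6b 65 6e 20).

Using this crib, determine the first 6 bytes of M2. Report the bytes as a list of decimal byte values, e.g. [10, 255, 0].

Since c1 ⊕ c2 = M1 ⊕ M2, XORing with the guessed M1 bytes yields the corresponding M2 bytes: M2 = (c1 ⊕ c2) ⊕ M1.
byte 0: 7a ^ 74 = 0e
byte 1: 2d ^ 6f = 42
byte 2: dd ^ 6b = b6
byte 3: 47 ^ 65 = 22
byte 4: e9 ^ 6e = 87
byte 5: 78 ^ 20 = 58

[14, 66, 182, 34, 135, 88]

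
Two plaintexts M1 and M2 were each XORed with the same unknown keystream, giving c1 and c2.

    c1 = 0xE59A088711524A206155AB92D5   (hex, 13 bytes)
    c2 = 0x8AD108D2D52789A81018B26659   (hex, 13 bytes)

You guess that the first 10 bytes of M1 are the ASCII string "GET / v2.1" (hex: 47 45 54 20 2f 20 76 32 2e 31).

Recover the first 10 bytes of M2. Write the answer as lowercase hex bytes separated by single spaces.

28 0e 54 75 eb 55 b5 ba 5f 7c

First, c1 ⊕ c2 = (M1 ⊕ K) ⊕ (M2 ⊕ K) = M1 ⊕ M2, so the key drops out. Then M2 = (M1 ⊕ M2) ⊕ M1 over the first 10 bytes.
byte 0: (e5 XOR 8a) XOR 47 = 6f XOR 47 = 28
byte 1: (9a XOR d1) XOR 45 = 4b XOR 45 = 0e
byte 2: (08 XOR 08) XOR 54 = 00 XOR 54 = 54
byte 3: (87 XOR d2) XOR 20 = 55 XOR 20 = 75
byte 4: (11 XOR d5) XOR 2f = c4 XOR 2f = eb
byte 5: (52 XOR 27) XOR 20 = 75 XOR 20 = 55
byte 6: (4a XOR 89) XOR 76 = c3 XOR 76 = b5
byte 7: (20 XOR a8) XOR 32 = 88 XOR 32 = ba
byte 8: (61 XOR 10) XOR 2e = 71 XOR 2e = 5f
byte 9: (55 XOR 18) XOR 31 = 4d XOR 31 = 7c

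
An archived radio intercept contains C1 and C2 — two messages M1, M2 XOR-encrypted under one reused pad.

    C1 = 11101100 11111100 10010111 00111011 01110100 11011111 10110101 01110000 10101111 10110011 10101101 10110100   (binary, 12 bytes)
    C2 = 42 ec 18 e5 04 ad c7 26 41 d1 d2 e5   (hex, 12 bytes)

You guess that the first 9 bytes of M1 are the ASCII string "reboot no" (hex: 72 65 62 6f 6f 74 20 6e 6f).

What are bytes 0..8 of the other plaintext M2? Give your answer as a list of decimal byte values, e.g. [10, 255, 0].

[220, 117, 237, 177, 31, 6, 82, 56, 129]

First, C1 ⊕ C2 = (M1 ⊕ K) ⊕ (M2 ⊕ K) = M1 ⊕ M2, so the key drops out. Then M2 = (M1 ⊕ M2) ⊕ M1 over the first 9 bytes.
byte 0: (ec ⊕ 42) ⊕ 72 = ae ⊕ 72 = dc
byte 1: (fc ⊕ ec) ⊕ 65 = 10 ⊕ 65 = 75
byte 2: (97 ⊕ 18) ⊕ 62 = 8f ⊕ 62 = ed
byte 3: (3b ⊕ e5) ⊕ 6f = de ⊕ 6f = b1
byte 4: (74 ⊕ 04) ⊕ 6f = 70 ⊕ 6f = 1f
byte 5: (df ⊕ ad) ⊕ 74 = 72 ⊕ 74 = 06
byte 6: (b5 ⊕ c7) ⊕ 20 = 72 ⊕ 20 = 52
byte 7: (70 ⊕ 26) ⊕ 6e = 56 ⊕ 6e = 38
byte 8: (af ⊕ 41) ⊕ 6f = ee ⊕ 6f = 81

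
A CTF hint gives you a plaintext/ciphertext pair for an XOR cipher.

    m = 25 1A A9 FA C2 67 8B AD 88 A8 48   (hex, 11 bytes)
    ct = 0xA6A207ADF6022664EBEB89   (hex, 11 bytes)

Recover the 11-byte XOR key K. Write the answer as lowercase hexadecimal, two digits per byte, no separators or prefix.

Since ct = m ⊕ K, XORing both sides with m gives K = m ⊕ ct.
byte 0: 25 ^ a6 = 83
byte 1: 1a ^ a2 = b8
byte 2: a9 ^ 07 = ae
byte 3: fa ^ ad = 57
byte 4: c2 ^ f6 = 34
byte 5: 67 ^ 02 = 65
byte 6: 8b ^ 26 = ad
byte 7: ad ^ 64 = c9
byte 8: 88 ^ eb = 63
byte 9: a8 ^ eb = 43
byte 10: 48 ^ 89 = c1

83b8ae573465adc96343c1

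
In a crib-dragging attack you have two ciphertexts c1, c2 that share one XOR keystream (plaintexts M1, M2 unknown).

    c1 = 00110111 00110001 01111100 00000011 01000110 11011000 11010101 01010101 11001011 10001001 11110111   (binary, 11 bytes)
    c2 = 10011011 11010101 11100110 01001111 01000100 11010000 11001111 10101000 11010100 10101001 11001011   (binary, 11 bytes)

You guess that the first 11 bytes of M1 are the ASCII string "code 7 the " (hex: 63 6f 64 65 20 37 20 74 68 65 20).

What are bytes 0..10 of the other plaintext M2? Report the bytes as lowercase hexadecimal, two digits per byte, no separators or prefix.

First, c1 ⊕ c2 = (M1 ⊕ K) ⊕ (M2 ⊕ K) = M1 ⊕ M2, so the key drops out. Then M2 = (M1 ⊕ M2) ⊕ M1 over the first 11 bytes.
byte 0: (37 XOR 9b) XOR 63 = ac XOR 63 = cf
byte 1: (31 XOR d5) XOR 6f = e4 XOR 6f = 8b
byte 2: (7c XOR e6) XOR 64 = 9a XOR 64 = fe
byte 3: (03 XOR 4f) XOR 65 = 4c XOR 65 = 29
byte 4: (46 XOR 44) XOR 20 = 02 XOR 20 = 22
byte 5: (d8 XOR d0) XOR 37 = 08 XOR 37 = 3f
byte 6: (d5 XOR cf) XOR 20 = 1a XOR 20 = 3a
byte 7: (55 XOR a8) XOR 74 = fd XOR 74 = 89
byte 8: (cb XOR d4) XOR 68 = 1f XOR 68 = 77
byte 9: (89 XOR a9) XOR 65 = 20 XOR 65 = 45
byte 10: (f7 XOR cb) XOR 20 = 3c XOR 20 = 1c

cf8bfe29223f3a8977451c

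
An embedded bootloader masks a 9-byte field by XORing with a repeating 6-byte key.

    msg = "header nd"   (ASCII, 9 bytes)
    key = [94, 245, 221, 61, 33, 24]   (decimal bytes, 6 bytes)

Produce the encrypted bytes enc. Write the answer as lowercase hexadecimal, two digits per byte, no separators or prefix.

The 6-byte key repeats, so the effective keystream is 5e f5 dd 3d 21 18 5e f5 dd.
byte 0: 01101000 XOR 01011110 = 00110110
byte 1: 01100101 XOR 11110101 = 10010000
byte 2: 01100001 XOR 11011101 = 10111100
byte 3: 01100100 XOR 00111101 = 01011001
byte 4: 01100101 XOR 00100001 = 01000100
byte 5: 01110010 XOR 00011000 = 01101010
byte 6: 00100000 XOR 01011110 = 01111110
byte 7: 01101110 XOR 11110101 = 10011011
byte 8: 01100100 XOR 11011101 = 10111001

3690bc59446a7e9bb9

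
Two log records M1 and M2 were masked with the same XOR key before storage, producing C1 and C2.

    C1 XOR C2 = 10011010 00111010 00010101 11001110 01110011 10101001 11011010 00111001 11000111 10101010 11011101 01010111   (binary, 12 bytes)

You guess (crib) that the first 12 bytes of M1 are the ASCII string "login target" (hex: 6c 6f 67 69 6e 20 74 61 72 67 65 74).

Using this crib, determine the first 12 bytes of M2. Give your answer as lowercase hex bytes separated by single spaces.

f6 55 72 a7 1d 89 ae 58 b5 cd b8 23

Since C1 ⊕ C2 = M1 ⊕ M2, XORing with the guessed M1 bytes yields the corresponding M2 bytes: M2 = (C1 ⊕ C2) ⊕ M1.
byte 0: 9a ⊕ 6c = f6
byte 1: 3a ⊕ 6f = 55
byte 2: 15 ⊕ 67 = 72
byte 3: ce ⊕ 69 = a7
byte 4: 73 ⊕ 6e = 1d
byte 5: a9 ⊕ 20 = 89
byte 6: da ⊕ 74 = ae
byte 7: 39 ⊕ 61 = 58
byte 8: c7 ⊕ 72 = b5
byte 9: aa ⊕ 67 = cd
byte 10: dd ⊕ 65 = b8
byte 11: 57 ⊕ 74 = 23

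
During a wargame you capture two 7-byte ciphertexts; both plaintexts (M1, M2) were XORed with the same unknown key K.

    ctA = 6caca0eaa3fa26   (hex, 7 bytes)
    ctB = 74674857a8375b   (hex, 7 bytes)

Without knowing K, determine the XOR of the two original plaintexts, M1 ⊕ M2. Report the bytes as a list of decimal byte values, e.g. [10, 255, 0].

ctA ⊕ ctB = (M1 ⊕ K) ⊕ (M2 ⊕ K) = M1 ⊕ M2 — the shared key cancels under XOR.
byte 0: 01101100 xor 01110100 = 00011000
byte 1: 10101100 xor 01100111 = 11001011
byte 2: 10100000 xor 01001000 = 11101000
byte 3: 11101010 xor 01010111 = 10111101
byte 4: 10100011 xor 10101000 = 00001011
byte 5: 11111010 xor 00110111 = 11001101
byte 6: 00100110 xor 01011011 = 01111101

[24, 203, 232, 189, 11, 205, 125]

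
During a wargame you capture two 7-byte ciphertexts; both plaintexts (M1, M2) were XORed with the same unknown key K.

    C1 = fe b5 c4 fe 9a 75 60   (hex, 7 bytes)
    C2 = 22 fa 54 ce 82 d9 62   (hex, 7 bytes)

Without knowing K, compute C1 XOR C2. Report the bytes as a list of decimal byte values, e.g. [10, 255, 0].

C1 ⊕ C2 = (M1 ⊕ K) ⊕ (M2 ⊕ K) = M1 ⊕ M2 — the shared key cancels under XOR.
byte 0: fe XOR 22 = dc
byte 1: b5 XOR fa = 4f
byte 2: c4 XOR 54 = 90
byte 3: fe XOR ce = 30
byte 4: 9a XOR 82 = 18
byte 5: 75 XOR d9 = ac
byte 6: 60 XOR 62 = 02

[220, 79, 144, 48, 24, 172, 2]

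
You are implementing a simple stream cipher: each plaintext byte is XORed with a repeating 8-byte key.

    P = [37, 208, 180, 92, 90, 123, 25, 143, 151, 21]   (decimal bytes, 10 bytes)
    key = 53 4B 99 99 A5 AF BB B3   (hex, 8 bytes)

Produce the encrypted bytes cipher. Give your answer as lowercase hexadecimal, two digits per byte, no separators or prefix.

769b2dc5ffd4a23cc45e

The 8-byte key repeats, so the effective keystream is 53 4b 99 99 a5 af bb b3 53 4b.
byte 0: 00100101 xor 01010011 = 01110110
byte 1: 11010000 xor 01001011 = 10011011
byte 2: 10110100 xor 10011001 = 00101101
byte 3: 01011100 xor 10011001 = 11000101
byte 4: 01011010 xor 10100101 = 11111111
byte 5: 01111011 xor 10101111 = 11010100
byte 6: 00011001 xor 10111011 = 10100010
byte 7: 10001111 xor 10110011 = 00111100
byte 8: 10010111 xor 01010011 = 11000100
byte 9: 00010101 xor 01001011 = 01011110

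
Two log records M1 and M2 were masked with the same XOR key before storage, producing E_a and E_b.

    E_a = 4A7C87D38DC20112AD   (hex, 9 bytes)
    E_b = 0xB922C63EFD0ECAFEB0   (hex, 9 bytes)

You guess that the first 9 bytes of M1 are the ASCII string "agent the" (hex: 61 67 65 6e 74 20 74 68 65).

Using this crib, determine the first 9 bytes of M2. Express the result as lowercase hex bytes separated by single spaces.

First, E_a ⊕ E_b = (M1 ⊕ K) ⊕ (M2 ⊕ K) = M1 ⊕ M2, so the key drops out. Then M2 = (M1 ⊕ M2) ⊕ M1 over the first 9 bytes.
byte 0: (4a XOR b9) XOR 61 = f3 XOR 61 = 92
byte 1: (7c XOR 22) XOR 67 = 5e XOR 67 = 39
byte 2: (87 XOR c6) XOR 65 = 41 XOR 65 = 24
byte 3: (d3 XOR 3e) XOR 6e = ed XOR 6e = 83
byte 4: (8d XOR fd) XOR 74 = 70 XOR 74 = 04
byte 5: (c2 XOR 0e) XOR 20 = cc XOR 20 = ec
byte 6: (01 XOR ca) XOR 74 = cb XOR 74 = bf
byte 7: (12 XOR fe) XOR 68 = ec XOR 68 = 84
byte 8: (ad XOR b0) XOR 65 = 1d XOR 65 = 78

92 39 24 83 04 ec bf 84 78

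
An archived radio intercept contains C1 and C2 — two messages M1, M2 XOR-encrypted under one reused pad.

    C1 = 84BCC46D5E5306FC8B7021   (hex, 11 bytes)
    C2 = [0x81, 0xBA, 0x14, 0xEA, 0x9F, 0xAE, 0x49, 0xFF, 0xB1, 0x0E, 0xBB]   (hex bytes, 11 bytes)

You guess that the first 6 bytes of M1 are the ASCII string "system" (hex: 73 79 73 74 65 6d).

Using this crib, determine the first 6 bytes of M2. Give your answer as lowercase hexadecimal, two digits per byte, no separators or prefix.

First, C1 ⊕ C2 = (M1 ⊕ K) ⊕ (M2 ⊕ K) = M1 ⊕ M2, so the key drops out. Then M2 = (M1 ⊕ M2) ⊕ M1 over the first 6 bytes.
byte 0: (84 xor 81) xor 73 = 05 xor 73 = 76
byte 1: (bc xor ba) xor 79 = 06 xor 79 = 7f
byte 2: (c4 xor 14) xor 73 = d0 xor 73 = a3
byte 3: (6d xor ea) xor 74 = 87 xor 74 = f3
byte 4: (5e xor 9f) xor 65 = c1 xor 65 = a4
byte 5: (53 xor ae) xor 6d = fd xor 6d = 90

767fa3f3a490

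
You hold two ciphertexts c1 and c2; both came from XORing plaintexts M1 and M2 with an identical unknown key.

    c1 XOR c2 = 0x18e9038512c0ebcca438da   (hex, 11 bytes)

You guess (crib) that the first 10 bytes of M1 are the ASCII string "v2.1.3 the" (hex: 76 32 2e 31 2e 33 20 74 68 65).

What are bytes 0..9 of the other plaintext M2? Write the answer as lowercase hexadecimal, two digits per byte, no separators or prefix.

6edb2db43cf3cbb8cc5d

Since c1 ⊕ c2 = M1 ⊕ M2, XORing with the guessed M1 bytes yields the corresponding M2 bytes: M2 = (c1 ⊕ c2) ⊕ M1.
18 XOR 76 = 6e
e9 XOR 32 = db
03 XOR 2e = 2d
85 XOR 31 = b4
12 XOR 2e = 3c
c0 XOR 33 = f3
eb XOR 20 = cb
cc XOR 74 = b8
a4 XOR 68 = cc
38 XOR 65 = 5d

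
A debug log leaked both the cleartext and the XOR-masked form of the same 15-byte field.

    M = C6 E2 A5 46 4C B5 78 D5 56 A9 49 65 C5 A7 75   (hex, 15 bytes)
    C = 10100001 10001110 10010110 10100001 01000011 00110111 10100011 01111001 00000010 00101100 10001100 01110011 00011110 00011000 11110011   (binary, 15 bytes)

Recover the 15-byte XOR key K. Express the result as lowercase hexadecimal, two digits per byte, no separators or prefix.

Since C = M ⊕ K, XORing both sides with M gives K = M ⊕ C.
byte 0: 11000110 ^ 10100001 = 01100111
byte 1: 11100010 ^ 10001110 = 01101100
byte 2: 10100101 ^ 10010110 = 00110011
byte 3: 01000110 ^ 10100001 = 11100111
byte 4: 01001100 ^ 01000011 = 00001111
byte 5: 10110101 ^ 00110111 = 10000010
byte 6: 01111000 ^ 10100011 = 11011011
byte 7: 11010101 ^ 01111001 = 10101100
byte 8: 01010110 ^ 00000010 = 01010100
byte 9: 10101001 ^ 00101100 = 10000101
byte 10: 01001001 ^ 10001100 = 11000101
byte 11: 01100101 ^ 01110011 = 00010110
byte 12: 11000101 ^ 00011110 = 11011011
byte 13: 10100111 ^ 00011000 = 10111111
byte 14: 01110101 ^ 11110011 = 10000110

676c33e70f82dbac5485c516dbbf86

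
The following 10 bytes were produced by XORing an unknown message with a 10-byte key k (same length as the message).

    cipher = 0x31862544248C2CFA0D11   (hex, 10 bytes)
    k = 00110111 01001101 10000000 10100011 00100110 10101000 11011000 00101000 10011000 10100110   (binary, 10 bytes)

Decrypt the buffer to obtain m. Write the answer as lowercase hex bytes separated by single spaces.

31 ⊕ 37 = 06
86 ⊕ 4d = cb
25 ⊕ 80 = a5
44 ⊕ a3 = e7
24 ⊕ 26 = 02
8c ⊕ a8 = 24
2c ⊕ d8 = f4
fa ⊕ 28 = d2
0d ⊕ 98 = 95
11 ⊕ a6 = b7

06 cb a5 e7 02 24 f4 d2 95 b7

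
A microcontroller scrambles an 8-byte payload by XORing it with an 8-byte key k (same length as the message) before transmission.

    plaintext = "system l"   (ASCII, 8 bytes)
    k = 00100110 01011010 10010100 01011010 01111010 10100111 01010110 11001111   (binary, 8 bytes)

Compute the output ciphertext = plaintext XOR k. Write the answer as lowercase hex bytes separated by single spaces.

55 23 e7 2e 1f ca 76 a3

XOR is its own inverse, so applying the key byte-wise gives the result directly.
73 ⊕ 26 = 55
79 ⊕ 5a = 23
73 ⊕ 94 = e7
74 ⊕ 5a = 2e
65 ⊕ 7a = 1f
6d ⊕ a7 = ca
20 ⊕ 56 = 76
6c ⊕ cf = a3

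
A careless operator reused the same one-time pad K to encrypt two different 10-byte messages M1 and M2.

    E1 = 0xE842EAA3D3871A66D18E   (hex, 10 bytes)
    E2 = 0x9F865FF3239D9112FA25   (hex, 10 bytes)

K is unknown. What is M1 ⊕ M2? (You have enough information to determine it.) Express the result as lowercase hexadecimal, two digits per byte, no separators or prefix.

E1 ⊕ E2 = (M1 ⊕ K) ⊕ (M2 ⊕ K) = M1 ⊕ M2 — the shared key cancels under XOR.
232 ^ 159 = 119
 66 ^ 134 = 196
234 ^  95 = 181
163 ^ 243 =  80
211 ^  35 = 240
135 ^ 157 =  26
 26 ^ 145 = 139
102 ^  18 = 116
209 ^ 250 =  43
142 ^  37 = 171

77c4b550f01a8b742bab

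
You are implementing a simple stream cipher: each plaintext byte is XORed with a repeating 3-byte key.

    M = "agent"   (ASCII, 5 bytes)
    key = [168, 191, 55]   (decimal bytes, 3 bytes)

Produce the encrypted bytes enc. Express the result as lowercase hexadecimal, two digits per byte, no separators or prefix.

The 3-byte key repeats, so the effective keystream is a8 bf 37 a8 bf.
byte 0:  97 ⊕ 168 = 201
byte 1: 103 ⊕ 191 = 216
byte 2: 101 ⊕  55 =  82
byte 3: 110 ⊕ 168 = 198
byte 4: 116 ⊕ 191 = 203

c9d852c6cb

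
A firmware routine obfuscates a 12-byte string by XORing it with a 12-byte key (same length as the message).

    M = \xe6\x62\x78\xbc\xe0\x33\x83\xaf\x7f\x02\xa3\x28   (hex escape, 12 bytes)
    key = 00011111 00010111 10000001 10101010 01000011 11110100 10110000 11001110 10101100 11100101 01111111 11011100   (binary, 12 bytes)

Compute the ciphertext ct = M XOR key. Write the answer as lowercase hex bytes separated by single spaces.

f9 75 f9 16 a3 c7 33 61 d3 e7 dc f4

byte 0: 11100110 ^ 00011111 = 11111001
byte 1: 01100010 ^ 00010111 = 01110101
byte 2: 01111000 ^ 10000001 = 11111001
byte 3: 10111100 ^ 10101010 = 00010110
byte 4: 11100000 ^ 01000011 = 10100011
byte 5: 00110011 ^ 11110100 = 11000111
byte 6: 10000011 ^ 10110000 = 00110011
byte 7: 10101111 ^ 11001110 = 01100001
byte 8: 01111111 ^ 10101100 = 11010011
byte 9: 00000010 ^ 11100101 = 11100111
byte 10: 10100011 ^ 01111111 = 11011100
byte 11: 00101000 ^ 11011100 = 11110100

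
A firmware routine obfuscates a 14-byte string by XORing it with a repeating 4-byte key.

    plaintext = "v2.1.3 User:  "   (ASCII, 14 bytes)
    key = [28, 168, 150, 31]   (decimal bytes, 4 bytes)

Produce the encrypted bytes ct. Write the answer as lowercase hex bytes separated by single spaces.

The 4-byte key repeats, so the effective keystream is 1c a8 96 1f 1c a8 96 1f 1c a8 96 1f 1c a8.
byte 0: 118 xor  28 = 106
byte 1:  50 xor 168 = 154
byte 2:  46 xor 150 = 184
byte 3:  49 xor  31 =  46
byte 4:  46 xor  28 =  50
byte 5:  51 xor 168 = 155
byte 6:  32 xor 150 = 182
byte 7:  85 xor  31 =  74
byte 8: 115 xor  28 = 111
byte 9: 101 xor 168 = 205
byte 10: 114 xor 150 = 228
byte 11:  58 xor  31 =  37
byte 12:  32 xor  28 =  60
byte 13:  32 xor 168 = 136

6a 9a b8 2e 32 9b b6 4a 6f cd e4 25 3c 88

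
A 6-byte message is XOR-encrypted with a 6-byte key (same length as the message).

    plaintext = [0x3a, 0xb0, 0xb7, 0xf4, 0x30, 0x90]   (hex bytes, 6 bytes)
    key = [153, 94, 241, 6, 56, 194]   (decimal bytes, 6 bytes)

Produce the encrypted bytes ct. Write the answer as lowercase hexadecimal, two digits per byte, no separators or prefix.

byte 0: 3a ^ 99 = a3
byte 1: b0 ^ 5e = ee
byte 2: b7 ^ f1 = 46
byte 3: f4 ^ 06 = f2
byte 4: 30 ^ 38 = 08
byte 5: 90 ^ c2 = 52

a3ee46f20852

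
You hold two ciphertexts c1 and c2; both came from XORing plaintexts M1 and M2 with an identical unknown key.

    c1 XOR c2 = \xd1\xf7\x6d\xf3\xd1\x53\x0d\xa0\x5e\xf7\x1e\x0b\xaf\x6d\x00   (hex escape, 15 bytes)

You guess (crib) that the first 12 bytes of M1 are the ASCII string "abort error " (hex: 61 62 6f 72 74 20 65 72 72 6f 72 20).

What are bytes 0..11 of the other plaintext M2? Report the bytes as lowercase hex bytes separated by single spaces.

b0 95 02 81 a5 73 68 d2 2c 98 6c 2b

Since c1 ⊕ c2 = M1 ⊕ M2, XORing with the guessed M1 bytes yields the corresponding M2 bytes: M2 = (c1 ⊕ c2) ⊕ M1.
d1 xor 61 = b0
f7 xor 62 = 95
6d xor 6f = 02
f3 xor 72 = 81
d1 xor 74 = a5
53 xor 20 = 73
0d xor 65 = 68
a0 xor 72 = d2
5e xor 72 = 2c
f7 xor 6f = 98
1e xor 72 = 6c
0b xor 20 = 2b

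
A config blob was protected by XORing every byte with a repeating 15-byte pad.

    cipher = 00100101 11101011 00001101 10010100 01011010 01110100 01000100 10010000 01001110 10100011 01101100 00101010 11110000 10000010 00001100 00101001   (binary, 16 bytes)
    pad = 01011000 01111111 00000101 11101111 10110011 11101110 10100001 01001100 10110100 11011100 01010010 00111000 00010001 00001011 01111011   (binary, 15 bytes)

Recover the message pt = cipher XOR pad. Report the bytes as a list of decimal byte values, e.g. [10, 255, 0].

The 15-byte key repeats, so the effective keystream is 58 7f 05 ef b3 ee a1 4c b4 dc 52 38 11 0b 7b 58.
byte 0: 25 ⊕ 58 = 7d
byte 1: eb ⊕ 7f = 94
byte 2: 0d ⊕ 05 = 08
byte 3: 94 ⊕ ef = 7b
byte 4: 5a ⊕ b3 = e9
byte 5: 74 ⊕ ee = 9a
byte 6: 44 ⊕ a1 = e5
byte 7: 90 ⊕ 4c = dc
byte 8: 4e ⊕ b4 = fa
byte 9: a3 ⊕ dc = 7f
byte 10: 6c ⊕ 52 = 3e
byte 11: 2a ⊕ 38 = 12
byte 12: f0 ⊕ 11 = e1
byte 13: 82 ⊕ 0b = 89
byte 14: 0c ⊕ 7b = 77
byte 15: 29 ⊕ 58 = 71

[125, 148, 8, 123, 233, 154, 229, 220, 250, 127, 62, 18, 225, 137, 119, 113]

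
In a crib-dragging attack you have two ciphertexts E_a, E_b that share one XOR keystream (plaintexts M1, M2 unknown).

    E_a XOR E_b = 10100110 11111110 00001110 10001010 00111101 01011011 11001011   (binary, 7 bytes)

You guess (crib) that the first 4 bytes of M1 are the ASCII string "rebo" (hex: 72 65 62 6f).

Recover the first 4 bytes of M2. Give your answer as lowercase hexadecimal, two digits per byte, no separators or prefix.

Since E_a ⊕ E_b = M1 ⊕ M2, XORing with the guessed M1 bytes yields the corresponding M2 bytes: M2 = (E_a ⊕ E_b) ⊕ M1.
a6 ^ 72 = d4
fe ^ 65 = 9b
0e ^ 62 = 6c
8a ^ 6f = e5

d49b6ce5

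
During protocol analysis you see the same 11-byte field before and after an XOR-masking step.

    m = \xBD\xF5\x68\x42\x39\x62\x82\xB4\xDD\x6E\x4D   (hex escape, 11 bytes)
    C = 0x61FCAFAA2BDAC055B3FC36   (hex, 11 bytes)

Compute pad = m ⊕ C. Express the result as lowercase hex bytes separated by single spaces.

Since C = m ⊕ pad, XORing both sides with m gives pad = m ⊕ C.
byte 0: 10111101 xor 01100001 = 11011100
byte 1: 11110101 xor 11111100 = 00001001
byte 2: 01101000 xor 10101111 = 11000111
byte 3: 01000010 xor 10101010 = 11101000
byte 4: 00111001 xor 00101011 = 00010010
byte 5: 01100010 xor 11011010 = 10111000
byte 6: 10000010 xor 11000000 = 01000010
byte 7: 10110100 xor 01010101 = 11100001
byte 8: 11011101 xor 10110011 = 01101110
byte 9: 01101110 xor 11111100 = 10010010
byte 10: 01001101 xor 00110110 = 01111011

dc 09 c7 e8 12 b8 42 e1 6e 92 7b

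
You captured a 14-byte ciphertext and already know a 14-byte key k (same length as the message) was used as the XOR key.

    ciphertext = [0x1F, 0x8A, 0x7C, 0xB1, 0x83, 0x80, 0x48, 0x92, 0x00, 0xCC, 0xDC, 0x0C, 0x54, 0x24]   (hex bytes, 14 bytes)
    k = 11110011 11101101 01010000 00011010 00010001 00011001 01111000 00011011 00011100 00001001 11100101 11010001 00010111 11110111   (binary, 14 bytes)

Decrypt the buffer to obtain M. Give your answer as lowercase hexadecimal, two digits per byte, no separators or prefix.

ec672cab929930891cc539dd43d3

1f ⊕ f3 = ec
8a ⊕ ed = 67
7c ⊕ 50 = 2c
b1 ⊕ 1a = ab
83 ⊕ 11 = 92
80 ⊕ 19 = 99
48 ⊕ 78 = 30
92 ⊕ 1b = 89
00 ⊕ 1c = 1c
cc ⊕ 09 = c5
dc ⊕ e5 = 39
0c ⊕ d1 = dd
54 ⊕ 17 = 43
24 ⊕ f7 = d3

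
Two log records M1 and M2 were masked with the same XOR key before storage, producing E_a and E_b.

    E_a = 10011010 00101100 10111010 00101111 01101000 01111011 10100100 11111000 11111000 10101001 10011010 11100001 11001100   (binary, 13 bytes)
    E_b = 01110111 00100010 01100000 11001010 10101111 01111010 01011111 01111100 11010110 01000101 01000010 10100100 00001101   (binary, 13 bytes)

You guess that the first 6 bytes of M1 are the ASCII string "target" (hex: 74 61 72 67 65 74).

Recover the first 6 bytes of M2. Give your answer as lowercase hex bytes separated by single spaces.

99 6f a8 82 a2 75

First, E_a ⊕ E_b = (M1 ⊕ K) ⊕ (M2 ⊕ K) = M1 ⊕ M2, so the key drops out. Then M2 = (M1 ⊕ M2) ⊕ M1 over the first 6 bytes.
byte 0: (9a ⊕ 77) ⊕ 74 = ed ⊕ 74 = 99
byte 1: (2c ⊕ 22) ⊕ 61 = 0e ⊕ 61 = 6f
byte 2: (ba ⊕ 60) ⊕ 72 = da ⊕ 72 = a8
byte 3: (2f ⊕ ca) ⊕ 67 = e5 ⊕ 67 = 82
byte 4: (68 ⊕ af) ⊕ 65 = c7 ⊕ 65 = a2
byte 5: (7b ⊕ 7a) ⊕ 74 = 01 ⊕ 74 = 75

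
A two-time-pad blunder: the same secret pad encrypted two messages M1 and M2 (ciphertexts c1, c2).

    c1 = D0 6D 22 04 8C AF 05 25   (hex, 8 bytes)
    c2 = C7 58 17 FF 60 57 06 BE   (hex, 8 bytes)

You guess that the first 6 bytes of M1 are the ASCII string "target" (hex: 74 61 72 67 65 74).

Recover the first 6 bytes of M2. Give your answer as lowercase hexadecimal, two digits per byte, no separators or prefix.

First, c1 ⊕ c2 = (M1 ⊕ K) ⊕ (M2 ⊕ K) = M1 ⊕ M2, so the key drops out. Then M2 = (M1 ⊕ M2) ⊕ M1 over the first 6 bytes.
byte 0: (d0 ^ c7) ^ 74 = 17 ^ 74 = 63
byte 1: (6d ^ 58) ^ 61 = 35 ^ 61 = 54
byte 2: (22 ^ 17) ^ 72 = 35 ^ 72 = 47
byte 3: (04 ^ ff) ^ 67 = fb ^ 67 = 9c
byte 4: (8c ^ 60) ^ 65 = ec ^ 65 = 89
byte 5: (af ^ 57) ^ 74 = f8 ^ 74 = 8c

6354479c898c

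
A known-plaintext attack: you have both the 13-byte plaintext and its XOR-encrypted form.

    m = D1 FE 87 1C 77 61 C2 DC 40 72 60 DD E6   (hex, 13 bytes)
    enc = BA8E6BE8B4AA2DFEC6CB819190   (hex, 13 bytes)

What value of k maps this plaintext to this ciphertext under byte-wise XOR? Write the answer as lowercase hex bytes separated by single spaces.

6b 70 ec f4 c3 cb ef 22 86 b9 e1 4c 76

Since enc = m ⊕ k, XORing both sides with m gives k = m ⊕ enc.
d1 XOR ba = 6b
fe XOR 8e = 70
87 XOR 6b = ec
1c XOR e8 = f4
77 XOR b4 = c3
61 XOR aa = cb
c2 XOR 2d = ef
dc XOR fe = 22
40 XOR c6 = 86
72 XOR cb = b9
60 XOR 81 = e1
dd XOR 91 = 4c
e6 XOR 90 = 76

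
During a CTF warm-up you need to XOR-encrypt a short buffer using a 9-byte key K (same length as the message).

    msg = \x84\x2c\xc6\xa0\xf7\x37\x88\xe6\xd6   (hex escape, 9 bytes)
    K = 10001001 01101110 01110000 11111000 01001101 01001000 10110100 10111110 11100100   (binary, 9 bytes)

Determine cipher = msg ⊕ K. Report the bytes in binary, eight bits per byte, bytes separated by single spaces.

00001101 01000010 10110110 01011000 10111010 01111111 00111100 01011000 00110010

byte 0: 84 ^ 89 = 0d
byte 1: 2c ^ 6e = 42
byte 2: c6 ^ 70 = b6
byte 3: a0 ^ f8 = 58
byte 4: f7 ^ 4d = ba
byte 5: 37 ^ 48 = 7f
byte 6: 88 ^ b4 = 3c
byte 7: e6 ^ be = 58
byte 8: d6 ^ e4 = 32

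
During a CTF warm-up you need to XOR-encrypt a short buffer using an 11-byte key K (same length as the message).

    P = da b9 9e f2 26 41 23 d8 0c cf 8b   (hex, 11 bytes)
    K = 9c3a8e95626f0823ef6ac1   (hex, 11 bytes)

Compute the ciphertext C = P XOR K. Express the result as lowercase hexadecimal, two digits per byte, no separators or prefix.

byte 0: da ^ 9c = 46
byte 1: b9 ^ 3a = 83
byte 2: 9e ^ 8e = 10
byte 3: f2 ^ 95 = 67
byte 4: 26 ^ 62 = 44
byte 5: 41 ^ 6f = 2e
byte 6: 23 ^ 08 = 2b
byte 7: d8 ^ 23 = fb
byte 8: 0c ^ ef = e3
byte 9: cf ^ 6a = a5
byte 10: 8b ^ c1 = 4a

46831067442e2bfbe3a54a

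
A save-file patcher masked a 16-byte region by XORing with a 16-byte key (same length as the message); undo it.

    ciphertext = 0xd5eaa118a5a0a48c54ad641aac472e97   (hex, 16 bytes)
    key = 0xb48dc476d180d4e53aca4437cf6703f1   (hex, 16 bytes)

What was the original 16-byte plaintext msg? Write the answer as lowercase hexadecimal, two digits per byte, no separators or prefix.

6167656e742070696e67202d63202d66

213 XOR 180 =  97
234 XOR 141 = 103
161 XOR 196 = 101
 24 XOR 118 = 110
165 XOR 209 = 116
160 XOR 128 =  32
164 XOR 212 = 112
140 XOR 229 = 105
 84 XOR  58 = 110
173 XOR 202 = 103
100 XOR  68 =  32
 26 XOR  55 =  45
172 XOR 207 =  99
 71 XOR 103 =  32
 46 XOR   3 =  45
151 XOR 241 = 102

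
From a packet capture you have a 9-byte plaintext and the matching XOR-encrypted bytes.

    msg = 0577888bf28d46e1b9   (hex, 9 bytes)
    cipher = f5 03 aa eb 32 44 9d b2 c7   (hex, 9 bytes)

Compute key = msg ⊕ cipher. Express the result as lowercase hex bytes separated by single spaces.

Since cipher = msg ⊕ key, XORing both sides with msg gives key = msg ⊕ cipher.
05 XOR f5 = f0
77 XOR 03 = 74
88 XOR aa = 22
8b XOR eb = 60
f2 XOR 32 = c0
8d XOR 44 = c9
46 XOR 9d = db
e1 XOR b2 = 53
b9 XOR c7 = 7e

f0 74 22 60 c0 c9 db 53 7e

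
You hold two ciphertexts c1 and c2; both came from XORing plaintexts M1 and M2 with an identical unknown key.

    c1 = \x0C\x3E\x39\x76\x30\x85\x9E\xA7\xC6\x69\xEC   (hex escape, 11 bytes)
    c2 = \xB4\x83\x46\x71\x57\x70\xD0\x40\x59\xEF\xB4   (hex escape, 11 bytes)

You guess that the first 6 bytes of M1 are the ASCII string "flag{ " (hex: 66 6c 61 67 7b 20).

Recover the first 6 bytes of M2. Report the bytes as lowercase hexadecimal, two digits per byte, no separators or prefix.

First, c1 ⊕ c2 = (M1 ⊕ K) ⊕ (M2 ⊕ K) = M1 ⊕ M2, so the key drops out. Then M2 = (M1 ⊕ M2) ⊕ M1 over the first 6 bytes.
byte 0: (0c ⊕ b4) ⊕ 66 = b8 ⊕ 66 = de
byte 1: (3e ⊕ 83) ⊕ 6c = bd ⊕ 6c = d1
byte 2: (39 ⊕ 46) ⊕ 61 = 7f ⊕ 61 = 1e
byte 3: (76 ⊕ 71) ⊕ 67 = 07 ⊕ 67 = 60
byte 4: (30 ⊕ 57) ⊕ 7b = 67 ⊕ 7b = 1c
byte 5: (85 ⊕ 70) ⊕ 20 = f5 ⊕ 20 = d5

ded11e601cd5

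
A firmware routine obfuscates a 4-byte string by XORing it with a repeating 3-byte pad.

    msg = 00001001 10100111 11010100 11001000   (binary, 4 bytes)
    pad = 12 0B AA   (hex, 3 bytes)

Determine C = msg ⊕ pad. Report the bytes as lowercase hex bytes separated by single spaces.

1b ac 7e da

The 3-byte key repeats, so the effective keystream is 12 0b aa 12.
byte 0: 09 xor 12 = 1b
byte 1: a7 xor 0b = ac
byte 2: d4 xor aa = 7e
byte 3: c8 xor 12 = da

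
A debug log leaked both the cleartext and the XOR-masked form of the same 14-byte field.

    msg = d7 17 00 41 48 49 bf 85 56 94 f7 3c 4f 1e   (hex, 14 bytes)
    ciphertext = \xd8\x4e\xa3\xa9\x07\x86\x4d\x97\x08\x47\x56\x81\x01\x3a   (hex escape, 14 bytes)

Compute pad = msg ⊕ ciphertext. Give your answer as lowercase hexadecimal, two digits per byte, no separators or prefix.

Since ciphertext = msg ⊕ pad, XORing both sides with msg gives pad = msg ⊕ ciphertext.
byte 0: d7 XOR d8 = 0f
byte 1: 17 XOR 4e = 59
byte 2: 00 XOR a3 = a3
byte 3: 41 XOR a9 = e8
byte 4: 48 XOR 07 = 4f
byte 5: 49 XOR 86 = cf
byte 6: bf XOR 4d = f2
byte 7: 85 XOR 97 = 12
byte 8: 56 XOR 08 = 5e
byte 9: 94 XOR 47 = d3
byte 10: f7 XOR 56 = a1
byte 11: 3c XOR 81 = bd
byte 12: 4f XOR 01 = 4e
byte 13: 1e XOR 3a = 24

0f59a3e84fcff2125ed3a1bd4e24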